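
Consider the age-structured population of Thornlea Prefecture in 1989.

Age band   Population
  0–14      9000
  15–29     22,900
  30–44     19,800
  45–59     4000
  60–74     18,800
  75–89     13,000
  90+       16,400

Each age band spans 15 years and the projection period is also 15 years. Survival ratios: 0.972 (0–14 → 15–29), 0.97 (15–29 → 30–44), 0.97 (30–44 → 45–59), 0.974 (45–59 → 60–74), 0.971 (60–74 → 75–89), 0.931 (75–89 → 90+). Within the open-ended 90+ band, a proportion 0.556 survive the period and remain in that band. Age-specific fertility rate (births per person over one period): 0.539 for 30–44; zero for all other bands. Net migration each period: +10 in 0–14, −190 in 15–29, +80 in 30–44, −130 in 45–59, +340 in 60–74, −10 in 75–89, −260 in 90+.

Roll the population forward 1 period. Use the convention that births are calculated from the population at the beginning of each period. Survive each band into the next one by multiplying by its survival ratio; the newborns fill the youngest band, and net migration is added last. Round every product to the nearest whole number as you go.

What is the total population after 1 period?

Call the groups 1 to 7, youngest first.
[period 1]
Births: 19800 × 0.539 = 10672
Group 2: 9000 × 0.972 = 8748
Group 3: 22900 × 0.97 = 22213
Group 4: 19800 × 0.97 = 19206
Group 5: 4000 × 0.974 = 3896
Group 6: 18800 × 0.971 = 18255
Group 7: 13000 × 0.931 + 16400 × 0.556 = 12103 + 9118 = 21221
Net migration: Group 1 + 10 → 10682; Group 2 − 190 → 8558; Group 3 + 80 → 22293; Group 4 − 130 → 19076; Group 5 + 340 → 4236; Group 6 − 10 → 18245; Group 7 − 260 → 20961
→ [10682, 8558, 22293, 19076, 4236, 18245, 20961]
Total after period 1: 10682 + 8558 + 22293 + 19076 + 4236 + 18245 + 20961 = 104051

104051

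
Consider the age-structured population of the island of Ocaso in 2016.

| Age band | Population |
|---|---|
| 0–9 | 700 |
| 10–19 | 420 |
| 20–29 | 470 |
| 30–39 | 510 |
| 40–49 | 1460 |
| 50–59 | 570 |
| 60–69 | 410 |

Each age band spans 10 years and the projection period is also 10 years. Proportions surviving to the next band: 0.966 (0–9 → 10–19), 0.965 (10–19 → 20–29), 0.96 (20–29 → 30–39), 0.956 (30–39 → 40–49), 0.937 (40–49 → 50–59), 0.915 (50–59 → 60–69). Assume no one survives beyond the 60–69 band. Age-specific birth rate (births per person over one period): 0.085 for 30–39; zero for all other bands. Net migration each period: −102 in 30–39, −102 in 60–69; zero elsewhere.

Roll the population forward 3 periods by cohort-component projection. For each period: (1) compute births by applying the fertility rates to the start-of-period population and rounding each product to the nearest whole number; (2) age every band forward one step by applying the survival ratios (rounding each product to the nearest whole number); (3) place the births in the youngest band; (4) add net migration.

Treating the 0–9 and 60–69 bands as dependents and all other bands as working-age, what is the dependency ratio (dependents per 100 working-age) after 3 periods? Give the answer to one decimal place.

Period 1:
Births: 510 × 0.085 = 43
10–19: 700 × 0.966 = 676
20–29: 420 × 0.965 = 405
30–39: 470 × 0.96 = 451
40–49: 510 × 0.956 = 488
50–59: 1460 × 0.937 = 1368
60–69: 570 × 0.915 = 522
Net migration: 30–39 − 102 → 349; 60–69 − 102 → 420
Giving 43 / 676 / 405 / 349 / 488 / 1368 / 420.
Period 2:
Births: 349 × 0.085 = 30
10–19: 43 × 0.966 = 42
20–29: 676 × 0.965 = 652
30–39: 405 × 0.96 = 389
40–49: 349 × 0.956 = 334
50–59: 488 × 0.937 = 457
60–69: 1368 × 0.915 = 1252
Net migration: 30–39 − 102 → 287; 60–69 − 102 → 1150
Giving 30 / 42 / 652 / 287 / 334 / 457 / 1150.
Period 3:
Births: 287 × 0.085 = 24
10–19: 30 × 0.966 = 29
20–29: 42 × 0.965 = 41
30–39: 652 × 0.96 = 626
40–49: 287 × 0.956 = 274
50–59: 334 × 0.937 = 313
60–69: 457 × 0.915 = 418
Net migration: 30–39 − 102 → 524; 60–69 − 102 → 316
Giving 24 / 29 / 41 / 524 / 274 / 313 / 316.
Dependents (band 0–9 + band 60–69) = 24 + 316 = 340; working-age = 1181; ratio = 340/1181 × 100 = 28.8

28.8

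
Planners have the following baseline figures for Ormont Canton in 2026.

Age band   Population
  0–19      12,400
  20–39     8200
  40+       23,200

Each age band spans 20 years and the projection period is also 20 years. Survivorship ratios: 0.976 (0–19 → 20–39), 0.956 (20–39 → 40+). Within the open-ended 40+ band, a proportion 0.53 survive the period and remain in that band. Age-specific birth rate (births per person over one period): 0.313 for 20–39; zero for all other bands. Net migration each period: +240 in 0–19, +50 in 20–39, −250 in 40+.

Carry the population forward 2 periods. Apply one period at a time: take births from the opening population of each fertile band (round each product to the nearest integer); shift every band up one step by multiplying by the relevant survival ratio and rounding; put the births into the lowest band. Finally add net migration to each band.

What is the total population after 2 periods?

Numbering the groups 1..3 from youngest to oldest:
[period 1]
Births: 8200 * 0.313 = 2567
Group 2: 12400 * 0.976 = 12102
Group 3: 8200 * 0.956 + 23200 * 0.53 = 7839 + 12296 = 20135
Net migration: Group 1 + 240 → 2807; Group 2 + 50 → 12152; Group 3 − 250 → 19885
Population now: 0–19=2807, 20–39=12152, 40+=19885
[period 2]
Births: 12152 * 0.313 = 3804
Group 2: 2807 * 0.976 = 2740
Group 3: 12152 * 0.956 + 19885 * 0.53 = 11617 + 10539 = 22156
Net migration: Group 1 + 240 → 4044; Group 2 + 50 → 2790; Group 3 − 250 → 21906
Population now: 0–19=4044, 20–39=2790, 40+=21906
Total after period 2: 4044 + 2790 + 21906 = 28740

28740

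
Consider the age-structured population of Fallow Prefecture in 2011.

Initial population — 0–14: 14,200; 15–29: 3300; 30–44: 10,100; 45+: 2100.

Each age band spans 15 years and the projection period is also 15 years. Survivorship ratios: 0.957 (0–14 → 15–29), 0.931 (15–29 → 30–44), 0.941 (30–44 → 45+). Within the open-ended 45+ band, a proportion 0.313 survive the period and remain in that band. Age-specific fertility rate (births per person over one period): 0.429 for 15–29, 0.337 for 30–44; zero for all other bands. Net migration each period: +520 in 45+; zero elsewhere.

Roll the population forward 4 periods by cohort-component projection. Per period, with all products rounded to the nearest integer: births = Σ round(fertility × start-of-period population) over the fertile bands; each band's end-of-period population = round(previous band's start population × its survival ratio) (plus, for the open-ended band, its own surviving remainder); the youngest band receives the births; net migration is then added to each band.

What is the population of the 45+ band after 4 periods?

Let group 1 be 0–14 through group 4 = 45+.
[period 1]
Births: 3300 × 0.429 = 1416 ; 10100 × 0.337 = 3404 → 4820
Group 2: 14200 × 0.957 = 13589
Group 3: 3300 × 0.931 = 3072
Group 4: 10100 × 0.941 + 2100 × 0.313 = 9504 + 657 = 10161
Net migration: Group 4 + 520 → 10681
Giving 4820 / 13589 / 3072 / 10681.
[period 2]
Births: 13589 × 0.429 = 5830 ; 3072 × 0.337 = 1035 → 6865
Group 2: 4820 × 0.957 = 4613
Group 3: 13589 × 0.931 = 12651
Group 4: 3072 × 0.941 + 10681 × 0.313 = 2891 + 3343 = 6234
Net migration: Group 4 + 520 → 6754
Giving 6865 / 4613 / 12651 / 6754.
[period 3]
Births: 4613 × 0.429 = 1979 ; 12651 × 0.337 = 4263 → 6242
Group 2: 6865 × 0.957 = 6570
Group 3: 4613 × 0.931 = 4295
Group 4: 12651 × 0.941 + 6754 × 0.313 = 11905 + 2114 = 14019
Net migration: Group 4 + 520 → 14539
Giving 6242 / 6570 / 4295 / 14539.
[period 4]
Births: 6570 × 0.429 = 2819 ; 4295 × 0.337 = 1447 → 4266
Group 2: 6242 × 0.957 = 5974
Group 3: 6570 × 0.931 = 6117
Group 4: 4295 × 0.941 + 14539 × 0.313 = 4042 + 4551 = 8593
Net migration: Group 4 + 520 → 9113
Giving 4266 / 5974 / 6117 / 9113.

9113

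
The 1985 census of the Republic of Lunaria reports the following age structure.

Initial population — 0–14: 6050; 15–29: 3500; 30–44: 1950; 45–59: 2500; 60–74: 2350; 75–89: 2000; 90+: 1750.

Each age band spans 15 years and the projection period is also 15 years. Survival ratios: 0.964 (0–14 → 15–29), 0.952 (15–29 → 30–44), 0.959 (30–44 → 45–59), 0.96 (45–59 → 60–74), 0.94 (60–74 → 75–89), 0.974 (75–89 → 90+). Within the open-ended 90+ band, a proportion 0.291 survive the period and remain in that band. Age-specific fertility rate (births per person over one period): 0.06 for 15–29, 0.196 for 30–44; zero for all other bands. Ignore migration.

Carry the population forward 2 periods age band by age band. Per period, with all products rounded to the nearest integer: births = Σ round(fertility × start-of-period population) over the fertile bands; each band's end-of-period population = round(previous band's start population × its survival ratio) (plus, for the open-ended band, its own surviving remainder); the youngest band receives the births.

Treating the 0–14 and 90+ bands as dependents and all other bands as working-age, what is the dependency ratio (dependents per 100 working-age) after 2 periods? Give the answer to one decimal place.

Period 1:
Births: 3500 × 0.06 = 210, 1950 × 0.196 = 382 → 592
15–29: 6050 × 0.964 = 5832
30–44: 3500 × 0.952 = 3332
45–59: 1950 × 0.959 = 1870
60–74: 2500 × 0.96 = 2400
75–89: 2350 × 0.94 = 2209
90+: 2000 × 0.974 + 1750 × 0.291 = 1948 + 509 = 2457
Giving 592 / 5832 / 3332 / 1870 / 2400 / 2209 / 2457.
Period 2:
Births: 5832 × 0.06 = 350, 3332 × 0.196 = 653 → 1003
15–29: 592 × 0.964 = 571
30–44: 5832 × 0.952 = 5552
45–59: 3332 × 0.959 = 3195
60–74: 1870 × 0.96 = 1795
75–89: 2400 × 0.94 = 2256
90+: 2209 × 0.974 + 2457 × 0.291 = 2152 + 715 = 2867
Giving 1003 / 571 / 5552 / 3195 / 1795 / 2256 / 2867.
Dependents (band 0–14 + band 90+) = 1003 + 2867 = 3870; working-age = 13369; ratio = 3870/13369 × 100 = 28.9

28.9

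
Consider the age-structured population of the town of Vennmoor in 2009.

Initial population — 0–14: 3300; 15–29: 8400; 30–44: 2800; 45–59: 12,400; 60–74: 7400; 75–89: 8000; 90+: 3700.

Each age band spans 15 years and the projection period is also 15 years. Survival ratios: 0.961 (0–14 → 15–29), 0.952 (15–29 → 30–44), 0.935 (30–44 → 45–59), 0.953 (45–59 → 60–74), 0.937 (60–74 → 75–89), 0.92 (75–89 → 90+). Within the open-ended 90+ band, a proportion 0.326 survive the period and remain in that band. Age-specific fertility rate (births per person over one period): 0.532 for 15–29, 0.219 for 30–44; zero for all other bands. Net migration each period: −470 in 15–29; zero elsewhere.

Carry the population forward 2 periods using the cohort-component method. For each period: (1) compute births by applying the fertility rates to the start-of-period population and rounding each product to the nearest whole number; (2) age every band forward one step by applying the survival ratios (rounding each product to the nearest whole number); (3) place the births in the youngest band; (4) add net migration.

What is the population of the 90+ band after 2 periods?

9172

— Period 1 —
Births: 8400 × 0.532 = 4469 ; 2800 × 0.219 = 613 ⇒ total 5082
15–29: 3300 × 0.961 = 3171
30–44: 8400 × 0.952 = 7997
45–59: 2800 × 0.935 = 2618
60–74: 12400 × 0.953 = 11817
75–89: 7400 × 0.937 = 6934
90+: 8000 × 0.92 + 3700 × 0.326 = 7360 + 1206 = 8566
Net migration: 15–29 − 470 → 2701
Population now: 0–14=5082, 15–29=2701, 30–44=7997, 45–59=2618, 60–74=11817, 75–89=6934, 90+=8566
— Period 2 —
Births: 2701 × 0.532 = 1437 ; 7997 × 0.219 = 1751 ⇒ total 3188
15–29: 5082 × 0.961 = 4884
30–44: 2701 × 0.952 = 2571
45–59: 7997 × 0.935 = 7477
60–74: 2618 × 0.953 = 2495
75–89: 11817 × 0.937 = 11073
90+: 6934 × 0.92 + 8566 × 0.326 = 6379 + 2793 = 9172
Net migration: 15–29 − 470 → 4414
Population now: 0–14=3188, 15–29=4414, 30–44=2571, 45–59=7477, 60–74=2495, 75–89=11073, 90+=9172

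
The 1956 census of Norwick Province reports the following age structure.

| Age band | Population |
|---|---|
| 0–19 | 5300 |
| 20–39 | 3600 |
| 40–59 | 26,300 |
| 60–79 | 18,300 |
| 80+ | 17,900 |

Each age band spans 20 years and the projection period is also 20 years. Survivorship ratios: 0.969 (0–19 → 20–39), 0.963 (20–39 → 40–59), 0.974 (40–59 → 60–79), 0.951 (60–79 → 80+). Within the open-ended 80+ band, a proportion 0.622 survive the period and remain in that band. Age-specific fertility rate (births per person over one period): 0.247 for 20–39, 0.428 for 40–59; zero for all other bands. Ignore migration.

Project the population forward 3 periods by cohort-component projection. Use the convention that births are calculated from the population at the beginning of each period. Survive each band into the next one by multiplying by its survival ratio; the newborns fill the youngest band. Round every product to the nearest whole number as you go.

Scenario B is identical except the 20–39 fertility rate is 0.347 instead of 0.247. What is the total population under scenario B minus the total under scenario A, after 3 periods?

2130

Numbering the bands 1..5 from youngest to oldest:
[period 1]
Births: 3600 * 0.247 = 889, 26300 * 0.428 = 11256 → 12145
Band 2: 5300 * 0.969 = 5136
Band 3: 3600 * 0.963 = 3467
Band 4: 26300 * 0.974 = 25616
Band 5: 18300 * 0.951 + 17900 * 0.622 = 17403 + 11134 = 28537
→ [12145, 5136, 3467, 25616, 28537]
[period 2]
Births: 5136 * 0.247 = 1269, 3467 * 0.428 = 1484 → 2753
Band 2: 12145 * 0.969 = 11769
Band 3: 5136 * 0.963 = 4946
Band 4: 3467 * 0.974 = 3377
Band 5: 25616 * 0.951 + 28537 * 0.622 = 24361 + 17750 = 42111
→ [2753, 11769, 4946, 3377, 42111]
[period 3]
Births: 11769 * 0.247 = 2907, 4946 * 0.428 = 2117 → 5024
Band 2: 2753 * 0.969 = 2668
Band 3: 11769 * 0.963 = 11334
Band 4: 4946 * 0.974 = 4817
Band 5: 3377 * 0.951 + 42111 * 0.622 = 3212 + 26193 = 29405
→ [5024, 2668, 11334, 4817, 29405]
Scenario A total after 3 periods: 53248
Scenario B projection —
[period 1]
Births: 3600 * 0.347 = 1249, 26300 * 0.428 = 11256 → 12505
Band 2: 5300 * 0.969 = 5136
Band 3: 3600 * 0.963 = 3467
Band 4: 26300 * 0.974 = 25616
Band 5: 18300 * 0.951 + 17900 * 0.622 = 17403 + 11134 = 28537
→ [12505, 5136, 3467, 25616, 28537]
[period 2]
Births: 5136 * 0.347 = 1782, 3467 * 0.428 = 1484 → 3266
Band 2: 12505 * 0.969 = 12117
Band 3: 5136 * 0.963 = 4946
Band 4: 3467 * 0.974 = 3377
Band 5: 25616 * 0.951 + 28537 * 0.622 = 24361 + 17750 = 42111
→ [3266, 12117, 4946, 3377, 42111]
[period 3]
Births: 12117 * 0.347 = 4205, 4946 * 0.428 = 2117 → 6322
Band 2: 3266 * 0.969 = 3165
Band 3: 12117 * 0.963 = 11669
Band 4: 4946 * 0.974 = 4817
Band 5: 3377 * 0.951 + 42111 * 0.622 = 3212 + 26193 = 29405
→ [6322, 3165, 11669, 4817, 29405]
Scenario B total after 3 periods: 55378
Difference B − A = 55378 − 53248 = 2130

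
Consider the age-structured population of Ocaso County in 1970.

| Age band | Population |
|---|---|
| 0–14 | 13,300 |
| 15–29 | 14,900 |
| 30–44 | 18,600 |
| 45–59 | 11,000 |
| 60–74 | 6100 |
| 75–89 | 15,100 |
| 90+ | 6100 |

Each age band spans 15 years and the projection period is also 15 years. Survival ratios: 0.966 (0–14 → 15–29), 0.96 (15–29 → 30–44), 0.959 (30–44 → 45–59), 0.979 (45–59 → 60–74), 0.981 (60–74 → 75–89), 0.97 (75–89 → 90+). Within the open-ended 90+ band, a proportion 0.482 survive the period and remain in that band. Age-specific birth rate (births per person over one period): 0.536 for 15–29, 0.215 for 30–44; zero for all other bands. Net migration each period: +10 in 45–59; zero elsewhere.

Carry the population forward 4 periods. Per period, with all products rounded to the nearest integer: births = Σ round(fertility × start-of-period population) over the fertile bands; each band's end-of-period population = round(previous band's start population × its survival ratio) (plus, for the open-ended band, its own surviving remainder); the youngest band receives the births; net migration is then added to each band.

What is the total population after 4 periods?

85669

— Period 1 —
Births: 14900 × 0.536 = 7986 ; 18600 × 0.215 = 3999 → total 11985
15–29: 13300 × 0.966 = 12848
30–44: 14900 × 0.96 = 14304
45–59: 18600 × 0.959 = 17837
60–74: 11000 × 0.979 = 10769
75–89: 6100 × 0.981 = 5984
90+: 15100 × 0.97 + 6100 × 0.482 = 14647 + 2940 = 17587
Net migration: 45–59 + 10 → 17847
End of period: [11985, 12848, 14304, 17847, 10769, 5984, 17587]
— Period 2 —
Births: 12848 × 0.536 = 6887 ; 14304 × 0.215 = 3075 → total 9962
15–29: 11985 × 0.966 = 11578
30–44: 12848 × 0.96 = 12334
45–59: 14304 × 0.959 = 13718
60–74: 17847 × 0.979 = 17472
75–89: 10769 × 0.981 = 10564
90+: 5984 × 0.97 + 17587 × 0.482 = 5804 + 8477 = 14281
Net migration: 45–59 + 10 → 13728
End of period: [9962, 11578, 12334, 13728, 17472, 10564, 14281]
— Period 3 —
Births: 11578 × 0.536 = 6206 ; 12334 × 0.215 = 2652 → total 8858
15–29: 9962 × 0.966 = 9623
30–44: 11578 × 0.96 = 11115
45–59: 12334 × 0.959 = 11828
60–74: 13728 × 0.979 = 13440
75–89: 17472 × 0.981 = 17140
90+: 10564 × 0.97 + 14281 × 0.482 = 10247 + 6883 = 17130
Net migration: 45–59 + 10 → 11838
End of period: [8858, 9623, 11115, 11838, 13440, 17140, 17130]
— Period 4 —
Births: 9623 × 0.536 = 5158 ; 11115 × 0.215 = 2390 → total 7548
15–29: 8858 × 0.966 = 8557
30–44: 9623 × 0.96 = 9238
45–59: 11115 × 0.959 = 10659
60–74: 11838 × 0.979 = 11589
75–89: 13440 × 0.981 = 13185
90+: 17140 × 0.97 + 17130 × 0.482 = 16626 + 8257 = 24883
Net migration: 45–59 + 10 → 10669
End of period: [7548, 8557, 9238, 10669, 11589, 13185, 24883]
Total after period 4: 7548 + 8557 + 9238 + 10669 + 11589 + 13185 + 24883 = 85669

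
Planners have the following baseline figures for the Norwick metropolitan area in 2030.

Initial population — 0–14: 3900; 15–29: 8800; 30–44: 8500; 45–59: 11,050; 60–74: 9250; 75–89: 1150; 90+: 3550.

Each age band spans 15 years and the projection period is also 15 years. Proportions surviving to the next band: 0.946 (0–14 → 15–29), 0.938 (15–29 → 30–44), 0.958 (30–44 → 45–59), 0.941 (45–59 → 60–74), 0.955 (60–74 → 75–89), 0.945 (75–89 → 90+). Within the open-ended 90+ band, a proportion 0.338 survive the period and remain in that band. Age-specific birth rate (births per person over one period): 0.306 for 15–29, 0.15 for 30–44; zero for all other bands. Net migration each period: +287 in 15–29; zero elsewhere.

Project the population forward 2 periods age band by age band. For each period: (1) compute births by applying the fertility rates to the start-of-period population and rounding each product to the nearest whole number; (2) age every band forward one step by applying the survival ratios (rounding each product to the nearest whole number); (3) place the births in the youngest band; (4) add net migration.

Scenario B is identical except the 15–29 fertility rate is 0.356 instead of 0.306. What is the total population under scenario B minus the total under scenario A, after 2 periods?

614

Let band 1 be 0–14 through band 7 = 90+.
After projecting period 1:
Births: 8800 × 0.306 = 2693 ; 8500 × 0.15 = 1275 → total 3968
Band 2: 3900 × 0.946 = 3689
Band 3: 8800 × 0.938 = 8254
Band 4: 8500 × 0.958 = 8143
Band 5: 11050 × 0.941 = 10398
Band 6: 9250 × 0.955 = 8834
Band 7: 1150 × 0.945 + 3550 × 0.338 = 1087 + 1200 = 2287
Net migration: Band 2 + 287 → 3976
→ [3968, 3976, 8254, 8143, 10398, 8834, 2287]
After projecting period 2:
Births: 3976 × 0.306 = 1217 ; 8254 × 0.15 = 1238 → total 2455
Band 2: 3968 × 0.946 = 3754
Band 3: 3976 × 0.938 = 3729
Band 4: 8254 × 0.958 = 7907
Band 5: 8143 × 0.941 = 7663
Band 6: 10398 × 0.955 = 9930
Band 7: 8834 × 0.945 + 2287 × 0.338 = 8348 + 773 = 9121
Net migration: Band 2 + 287 → 4041
→ [2455, 4041, 3729, 7907, 7663, 9930, 9121]
Scenario A total after 2 periods: 44846
Scenario B projection —
After projecting period 1:
Births: 8800 × 0.356 = 3133 ; 8500 × 0.15 = 1275 → total 4408
Band 2: 3900 × 0.946 = 3689
Band 3: 8800 × 0.938 = 8254
Band 4: 8500 × 0.958 = 8143
Band 5: 11050 × 0.941 = 10398
Band 6: 9250 × 0.955 = 8834
Band 7: 1150 × 0.945 + 3550 × 0.338 = 1087 + 1200 = 2287
Net migration: Band 2 + 287 → 3976
→ [4408, 3976, 8254, 8143, 10398, 8834, 2287]
After projecting period 2:
Births: 3976 × 0.356 = 1415 ; 8254 × 0.15 = 1238 → total 2653
Band 2: 4408 × 0.946 = 4170
Band 3: 3976 × 0.938 = 3729
Band 4: 8254 × 0.958 = 7907
Band 5: 8143 × 0.941 = 7663
Band 6: 10398 × 0.955 = 9930
Band 7: 8834 × 0.945 + 2287 × 0.338 = 8348 + 773 = 9121
Net migration: Band 2 + 287 → 4457
→ [2653, 4457, 3729, 7907, 7663, 9930, 9121]
Scenario B total after 2 periods: 45460
Difference B − A = 45460 − 44846 = 614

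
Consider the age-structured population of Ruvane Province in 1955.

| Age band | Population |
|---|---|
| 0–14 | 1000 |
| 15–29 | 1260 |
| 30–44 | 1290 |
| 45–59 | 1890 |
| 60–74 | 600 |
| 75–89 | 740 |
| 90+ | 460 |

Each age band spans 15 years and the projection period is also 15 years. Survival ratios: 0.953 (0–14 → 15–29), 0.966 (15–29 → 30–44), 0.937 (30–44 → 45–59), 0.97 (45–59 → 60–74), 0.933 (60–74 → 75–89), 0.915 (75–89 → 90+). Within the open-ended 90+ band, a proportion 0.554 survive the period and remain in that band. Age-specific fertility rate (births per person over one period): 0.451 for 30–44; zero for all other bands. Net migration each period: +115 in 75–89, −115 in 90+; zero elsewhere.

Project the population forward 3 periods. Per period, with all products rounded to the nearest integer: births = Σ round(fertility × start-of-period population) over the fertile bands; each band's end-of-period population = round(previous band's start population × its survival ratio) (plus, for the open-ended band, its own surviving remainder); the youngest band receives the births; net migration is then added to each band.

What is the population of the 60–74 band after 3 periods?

[period 1]
Births: 1290 × 0.451 = 582
15–29: 1000 × 0.953 = 953
30–44: 1260 × 0.966 = 1217
45–59: 1290 × 0.937 = 1209
60–74: 1890 × 0.97 = 1833
75–89: 600 × 0.933 = 560
90+: 740 × 0.915 + 460 × 0.554 = 677 + 255 = 932
Net migration: 75–89 + 115 → 675; 90+ − 115 → 817
→ [582, 953, 1217, 1209, 1833, 675, 817]
[period 2]
Births: 1217 × 0.451 = 549
15–29: 582 × 0.953 = 555
30–44: 953 × 0.966 = 921
45–59: 1217 × 0.937 = 1140
60–74: 1209 × 0.97 = 1173
75–89: 1833 × 0.933 = 1710
90+: 675 × 0.915 + 817 × 0.554 = 618 + 453 = 1071
Net migration: 75–89 + 115 → 1825; 90+ − 115 → 956
→ [549, 555, 921, 1140, 1173, 1825, 956]
[period 3]
Births: 921 × 0.451 = 415
15–29: 549 × 0.953 = 523
30–44: 555 × 0.966 = 536
45–59: 921 × 0.937 = 863
60–74: 1140 × 0.97 = 1106
75–89: 1173 × 0.933 = 1094
90+: 1825 × 0.915 + 956 × 0.554 = 1670 + 530 = 2200
Net migration: 75–89 + 115 → 1209; 90+ − 115 → 2085
→ [415, 523, 536, 863, 1106, 1209, 2085]

1106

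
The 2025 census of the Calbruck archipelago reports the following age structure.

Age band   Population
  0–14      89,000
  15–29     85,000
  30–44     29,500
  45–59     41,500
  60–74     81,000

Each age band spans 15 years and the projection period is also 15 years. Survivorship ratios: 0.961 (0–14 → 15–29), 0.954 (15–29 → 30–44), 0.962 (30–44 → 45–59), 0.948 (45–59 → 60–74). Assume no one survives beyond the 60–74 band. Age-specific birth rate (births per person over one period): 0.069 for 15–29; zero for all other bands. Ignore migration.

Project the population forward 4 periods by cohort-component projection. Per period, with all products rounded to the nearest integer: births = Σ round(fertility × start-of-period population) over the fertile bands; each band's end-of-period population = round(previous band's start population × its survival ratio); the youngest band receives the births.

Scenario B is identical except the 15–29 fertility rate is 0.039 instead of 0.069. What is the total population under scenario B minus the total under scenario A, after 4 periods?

-5122

After projecting period 1:
Births: 85000 × 0.069 = 5865
15–29: 89000 × 0.961 = 85529
30–44: 85000 × 0.954 = 81090
45–59: 29500 × 0.962 = 28379
60–74: 41500 × 0.948 = 39342
End of period: [5865, 85529, 81090, 28379, 39342]
After projecting period 2:
Births: 85529 × 0.069 = 5902
15–29: 5865 × 0.961 = 5636
30–44: 85529 × 0.954 = 81595
45–59: 81090 × 0.962 = 78009
60–74: 28379 × 0.948 = 26903
End of period: [5902, 5636, 81595, 78009, 26903]
After projecting period 3:
Births: 5636 × 0.069 = 389
15–29: 5902 × 0.961 = 5672
30–44: 5636 × 0.954 = 5377
45–59: 81595 × 0.962 = 78494
60–74: 78009 × 0.948 = 73953
End of period: [389, 5672, 5377, 78494, 73953]
After projecting period 4:
Births: 5672 × 0.069 = 391
15–29: 389 × 0.961 = 374
30–44: 5672 × 0.954 = 5411
45–59: 5377 × 0.962 = 5173
60–74: 78494 × 0.948 = 74412
End of period: [391, 374, 5411, 5173, 74412]
Scenario A total after 4 periods: 85761
Scenario B projection —
After projecting period 1:
Births: 85000 × 0.039 = 3315
15–29: 89000 × 0.961 = 85529
30–44: 85000 × 0.954 = 81090
45–59: 29500 × 0.962 = 28379
60–74: 41500 × 0.948 = 39342
End of period: [3315, 85529, 81090, 28379, 39342]
After projecting period 2:
Births: 85529 × 0.039 = 3336
15–29: 3315 × 0.961 = 3186
30–44: 85529 × 0.954 = 81595
45–59: 81090 × 0.962 = 78009
60–74: 28379 × 0.948 = 26903
End of period: [3336, 3186, 81595, 78009, 26903]
After projecting period 3:
Births: 3186 × 0.039 = 124
15–29: 3336 × 0.961 = 3206
30–44: 3186 × 0.954 = 3039
45–59: 81595 × 0.962 = 78494
60–74: 78009 × 0.948 = 73953
End of period: [124, 3206, 3039, 78494, 73953]
After projecting period 4:
Births: 3206 × 0.039 = 125
15–29: 124 × 0.961 = 119
30–44: 3206 × 0.954 = 3059
45–59: 3039 × 0.962 = 2924
60–74: 78494 × 0.948 = 74412
End of period: [125, 119, 3059, 2924, 74412]
Scenario B total after 4 periods: 80639
Difference B − A = 80639 − 85761 = -5122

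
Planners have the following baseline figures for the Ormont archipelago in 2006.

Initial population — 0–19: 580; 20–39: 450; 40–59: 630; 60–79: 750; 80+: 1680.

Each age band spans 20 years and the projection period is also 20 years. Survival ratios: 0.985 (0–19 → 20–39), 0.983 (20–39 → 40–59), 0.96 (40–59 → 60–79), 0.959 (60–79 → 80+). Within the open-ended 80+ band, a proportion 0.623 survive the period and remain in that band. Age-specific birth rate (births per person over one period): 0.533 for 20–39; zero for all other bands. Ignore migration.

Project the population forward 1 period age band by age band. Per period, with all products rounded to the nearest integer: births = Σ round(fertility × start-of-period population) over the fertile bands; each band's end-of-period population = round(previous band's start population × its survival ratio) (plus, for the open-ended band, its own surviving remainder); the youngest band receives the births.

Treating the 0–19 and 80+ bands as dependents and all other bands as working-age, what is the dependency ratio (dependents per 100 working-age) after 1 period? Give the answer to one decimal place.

124.0

(Bands numbered youngest = 1 to oldest = 5.)
Period 1.
Births: 450 × 0.533 = 240
Band 2: 580 × 0.985 = 571
Band 3: 450 × 0.983 = 442
Band 4: 630 × 0.96 = 605
Band 5: 750 × 0.959 + 1680 × 0.623 = 719 + 1047 = 1766
Giving 240 / 571 / 442 / 605 / 1766.
Dependents (band 0–19 + band 80+) = 240 + 1766 = 2006; working-age = 1618; ratio = 2006/1618 × 100 = 124.0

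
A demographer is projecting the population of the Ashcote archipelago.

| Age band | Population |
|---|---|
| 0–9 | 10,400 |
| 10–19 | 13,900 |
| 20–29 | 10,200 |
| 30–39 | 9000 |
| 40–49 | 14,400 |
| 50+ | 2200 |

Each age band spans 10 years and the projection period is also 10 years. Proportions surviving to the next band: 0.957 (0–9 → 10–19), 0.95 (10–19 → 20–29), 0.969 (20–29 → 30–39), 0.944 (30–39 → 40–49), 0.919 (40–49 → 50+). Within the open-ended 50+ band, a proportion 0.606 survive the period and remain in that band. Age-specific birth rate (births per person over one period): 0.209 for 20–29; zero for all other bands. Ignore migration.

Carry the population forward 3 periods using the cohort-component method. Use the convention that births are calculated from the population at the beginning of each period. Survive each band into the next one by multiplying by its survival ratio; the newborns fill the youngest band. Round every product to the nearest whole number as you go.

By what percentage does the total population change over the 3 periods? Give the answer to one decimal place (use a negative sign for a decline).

— Period 1 —
Births: 10200 * 0.209 = 2132
10–19: 10400 * 0.957 = 9953
20–29: 13900 * 0.95 = 13205
30–39: 10200 * 0.969 = 9884
40–49: 9000 * 0.944 = 8496
50+: 14400 * 0.919 + 2200 * 0.606 = 13234 + 1333 = 14567
→ [2132, 9953, 13205, 9884, 8496, 14567]
— Period 2 —
Births: 13205 * 0.209 = 2760
10–19: 2132 * 0.957 = 2040
20–29: 9953 * 0.95 = 9455
30–39: 13205 * 0.969 = 12796
40–49: 9884 * 0.944 = 9330
50+: 8496 * 0.919 + 14567 * 0.606 = 7808 + 8828 = 16636
→ [2760, 2040, 9455, 12796, 9330, 16636]
— Period 3 —
Births: 9455 * 0.209 = 1976
10–19: 2760 * 0.957 = 2641
20–29: 2040 * 0.95 = 1938
30–39: 9455 * 0.969 = 9162
40–49: 12796 * 0.944 = 12079
50+: 9330 * 0.919 + 16636 * 0.606 = 8574 + 10081 = 18655
→ [1976, 2641, 1938, 9162, 12079, 18655]
Total: 60100 → 46451; change = -13649; percentage change = -22.7%

-22.7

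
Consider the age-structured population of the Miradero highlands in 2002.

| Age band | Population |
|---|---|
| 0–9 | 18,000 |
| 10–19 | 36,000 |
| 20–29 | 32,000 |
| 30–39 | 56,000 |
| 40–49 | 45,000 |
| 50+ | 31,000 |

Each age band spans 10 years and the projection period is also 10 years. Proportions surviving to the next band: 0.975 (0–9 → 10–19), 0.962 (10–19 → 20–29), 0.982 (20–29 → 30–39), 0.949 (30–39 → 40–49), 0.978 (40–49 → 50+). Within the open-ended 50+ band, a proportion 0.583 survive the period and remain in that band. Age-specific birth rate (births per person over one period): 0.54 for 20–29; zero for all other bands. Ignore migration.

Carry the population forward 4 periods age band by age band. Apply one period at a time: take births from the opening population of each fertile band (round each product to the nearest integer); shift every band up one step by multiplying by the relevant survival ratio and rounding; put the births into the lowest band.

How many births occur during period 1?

[period 1]
Births: 32000 × 0.54 = 17280
10–19: 18000 × 0.975 = 17550
20–29: 36000 × 0.962 = 34632
30–39: 32000 × 0.982 = 31424
40–49: 56000 × 0.949 = 53144
50+: 45000 × 0.978 + 31000 × 0.583 = 44010 + 18073 = 62083
End of period: [17280, 17550, 34632, 31424, 53144, 62083]

17280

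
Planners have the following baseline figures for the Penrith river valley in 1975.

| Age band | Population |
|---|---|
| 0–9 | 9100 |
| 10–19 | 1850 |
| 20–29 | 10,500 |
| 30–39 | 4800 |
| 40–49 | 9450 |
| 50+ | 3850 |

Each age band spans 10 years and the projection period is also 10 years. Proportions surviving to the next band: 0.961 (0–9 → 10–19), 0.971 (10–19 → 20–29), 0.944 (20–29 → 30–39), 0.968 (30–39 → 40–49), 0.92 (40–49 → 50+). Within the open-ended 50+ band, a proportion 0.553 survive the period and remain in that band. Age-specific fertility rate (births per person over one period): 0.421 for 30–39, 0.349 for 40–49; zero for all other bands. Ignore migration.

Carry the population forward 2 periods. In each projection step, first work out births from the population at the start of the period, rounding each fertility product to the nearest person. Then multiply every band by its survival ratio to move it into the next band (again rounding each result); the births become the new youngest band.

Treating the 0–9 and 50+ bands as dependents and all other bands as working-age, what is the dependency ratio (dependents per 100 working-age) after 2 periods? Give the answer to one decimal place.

64.5

After projecting period 1:
Births: 4800 × 0.421 = 2021 ; 9450 × 0.349 = 3298 → 5319
10–19: 9100 × 0.961 = 8745
20–29: 1850 × 0.971 = 1796
30–39: 10500 × 0.944 = 9912
40–49: 4800 × 0.968 = 4646
50+: 9450 × 0.92 + 3850 × 0.553 = 8694 + 2129 = 10823
→ [5319, 8745, 1796, 9912, 4646, 10823]
After projecting period 2:
Births: 9912 × 0.421 = 4173 ; 4646 × 0.349 = 1621 → 5794
10–19: 5319 × 0.961 = 5112
20–29: 8745 × 0.971 = 8491
30–39: 1796 × 0.944 = 1695
40–49: 9912 × 0.968 = 9595
50+: 4646 × 0.92 + 10823 × 0.553 = 4274 + 5985 = 10259
→ [5794, 5112, 8491, 1695, 9595, 10259]
Dependents (band 0–9 + band 50+) = 5794 + 10259 = 16053; working-age = 24893; ratio = 16053/24893 × 100 = 64.5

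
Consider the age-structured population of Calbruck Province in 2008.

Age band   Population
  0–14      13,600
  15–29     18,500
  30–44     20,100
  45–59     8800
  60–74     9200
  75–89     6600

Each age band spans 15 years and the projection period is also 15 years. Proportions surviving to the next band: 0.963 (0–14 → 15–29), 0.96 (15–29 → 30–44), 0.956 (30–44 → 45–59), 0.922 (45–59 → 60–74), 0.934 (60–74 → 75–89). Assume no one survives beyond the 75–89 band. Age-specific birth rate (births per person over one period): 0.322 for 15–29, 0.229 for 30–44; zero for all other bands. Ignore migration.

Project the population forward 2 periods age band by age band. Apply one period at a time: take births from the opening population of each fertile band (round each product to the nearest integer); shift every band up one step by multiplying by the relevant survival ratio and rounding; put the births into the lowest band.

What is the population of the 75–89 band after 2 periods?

7578

Let group 1 be 0–14 through group 6 = 75–89.
Period 1:
Births: 18500 × 0.322 = 5957 ; 20100 × 0.229 = 4603 → total 10560
Group 2: 13600 × 0.963 = 13097
Group 3: 18500 × 0.96 = 17760
Group 4: 20100 × 0.956 = 19216
Group 5: 8800 × 0.922 = 8114
Group 6: 9200 × 0.934 = 8593
Population now: 0–14=10560, 15–29=13097, 30–44=17760, 45–59=19216, 60–74=8114, 75–89=8593
Period 2:
Births: 13097 × 0.322 = 4217 ; 17760 × 0.229 = 4067 → total 8284
Group 2: 10560 × 0.963 = 10169
Group 3: 13097 × 0.96 = 12573
Group 4: 17760 × 0.956 = 16979
Group 5: 19216 × 0.922 = 17717
Group 6: 8114 × 0.934 = 7578
Population now: 0–14=8284, 15–29=10169, 30–44=12573, 45–59=16979, 60–74=17717, 75–89=7578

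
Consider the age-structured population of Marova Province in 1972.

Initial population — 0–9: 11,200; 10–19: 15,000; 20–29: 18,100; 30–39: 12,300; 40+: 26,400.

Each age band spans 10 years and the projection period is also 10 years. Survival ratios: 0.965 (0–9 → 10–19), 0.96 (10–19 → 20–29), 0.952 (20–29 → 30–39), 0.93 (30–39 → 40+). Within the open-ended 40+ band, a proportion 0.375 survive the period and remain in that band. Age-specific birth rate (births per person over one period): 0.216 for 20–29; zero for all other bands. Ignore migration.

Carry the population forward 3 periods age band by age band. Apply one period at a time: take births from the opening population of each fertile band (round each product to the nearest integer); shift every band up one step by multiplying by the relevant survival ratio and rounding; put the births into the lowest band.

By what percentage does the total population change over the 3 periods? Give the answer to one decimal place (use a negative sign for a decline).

-51.2

After projecting period 1:
Births: 18100 × 0.216 = 3910
10–19: 11200 × 0.965 = 10808
20–29: 15000 × 0.96 = 14400
30–39: 18100 × 0.952 = 17231
40+: 12300 × 0.93 + 26400 × 0.375 = 11439 + 9900 = 21339
→ [3910, 10808, 14400, 17231, 21339]
After projecting period 2:
Births: 14400 × 0.216 = 3110
10–19: 3910 × 0.965 = 3773
20–29: 10808 × 0.96 = 10376
30–39: 14400 × 0.952 = 13709
40+: 17231 × 0.93 + 21339 × 0.375 = 16025 + 8002 = 24027
→ [3110, 3773, 10376, 13709, 24027]
After projecting period 3:
Births: 10376 × 0.216 = 2241
10–19: 3110 × 0.965 = 3001
20–29: 3773 × 0.96 = 3622
30–39: 10376 × 0.952 = 9878
40+: 13709 × 0.93 + 24027 × 0.375 = 12749 + 9010 = 21759
→ [2241, 3001, 3622, 9878, 21759]
Total: 83000 → 40501; change = -42499; percentage change = -51.2%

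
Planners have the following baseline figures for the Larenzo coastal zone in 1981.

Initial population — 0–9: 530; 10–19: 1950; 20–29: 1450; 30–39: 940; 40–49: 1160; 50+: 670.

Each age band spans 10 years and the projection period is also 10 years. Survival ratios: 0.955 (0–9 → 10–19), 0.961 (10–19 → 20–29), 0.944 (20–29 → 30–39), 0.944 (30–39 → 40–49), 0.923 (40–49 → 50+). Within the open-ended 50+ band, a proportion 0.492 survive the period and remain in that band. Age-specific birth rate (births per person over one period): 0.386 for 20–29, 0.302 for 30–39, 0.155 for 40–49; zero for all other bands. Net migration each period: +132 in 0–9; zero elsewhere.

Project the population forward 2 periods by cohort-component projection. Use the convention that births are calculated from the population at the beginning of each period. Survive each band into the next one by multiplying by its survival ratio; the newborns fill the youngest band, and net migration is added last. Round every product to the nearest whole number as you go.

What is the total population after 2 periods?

7564

[period 1]
Births: 1450 * 0.386 = 560  |  940 * 0.302 = 284  |  1160 * 0.155 = 180 → 1024
10–19: 530 * 0.955 = 506
20–29: 1950 * 0.961 = 1874
30–39: 1450 * 0.944 = 1369
40–49: 940 * 0.944 = 887
50+: 1160 * 0.923 + 670 * 0.492 = 1071 + 330 = 1401
Net migration: 0–9 + 132 → 1156
Giving 1156 / 506 / 1874 / 1369 / 887 / 1401.
[period 2]
Births: 1874 * 0.386 = 723  |  1369 * 0.302 = 413  |  887 * 0.155 = 137 → 1273
10–19: 1156 * 0.955 = 1104
20–29: 506 * 0.961 = 486
30–39: 1874 * 0.944 = 1769
40–49: 1369 * 0.944 = 1292
50+: 887 * 0.923 + 1401 * 0.492 = 819 + 689 = 1508
Net migration: 0–9 + 132 → 1405
Giving 1405 / 1104 / 486 / 1769 / 1292 / 1508.
Total after period 2: 1405 + 1104 + 486 + 1769 + 1292 + 1508 = 7564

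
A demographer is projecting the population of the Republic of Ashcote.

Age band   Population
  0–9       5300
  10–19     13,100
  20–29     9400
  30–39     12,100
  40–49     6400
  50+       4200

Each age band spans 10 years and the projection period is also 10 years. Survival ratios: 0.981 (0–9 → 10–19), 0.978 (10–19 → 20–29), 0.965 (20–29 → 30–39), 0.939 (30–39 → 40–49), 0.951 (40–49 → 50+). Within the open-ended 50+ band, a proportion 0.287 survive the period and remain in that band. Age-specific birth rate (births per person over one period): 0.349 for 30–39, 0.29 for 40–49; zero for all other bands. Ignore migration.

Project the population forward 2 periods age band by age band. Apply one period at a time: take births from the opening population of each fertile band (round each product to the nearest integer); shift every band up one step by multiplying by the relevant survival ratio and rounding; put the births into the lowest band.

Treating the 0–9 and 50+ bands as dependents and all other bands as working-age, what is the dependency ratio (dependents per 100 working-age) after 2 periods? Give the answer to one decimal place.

60.6

Period 1.
Births: 12100 × 0.349 = 4223  |  6400 × 0.29 = 1856 ⇒ total 6079
10–19: 5300 × 0.981 = 5199
20–29: 13100 × 0.978 = 12812
30–39: 9400 × 0.965 = 9071
40–49: 12100 × 0.939 = 11362
50+: 6400 × 0.951 + 4200 × 0.287 = 6086 + 1205 = 7291
Giving 6079 / 5199 / 12812 / 9071 / 11362 / 7291.
Period 2.
Births: 9071 × 0.349 = 3166  |  11362 × 0.29 = 3295 ⇒ total 6461
10–19: 6079 × 0.981 = 5963
20–29: 5199 × 0.978 = 5085
30–39: 12812 × 0.965 = 12364
40–49: 9071 × 0.939 = 8518
50+: 11362 × 0.951 + 7291 × 0.287 = 10805 + 2093 = 12898
Giving 6461 / 5963 / 5085 / 12364 / 8518 / 12898.
Dependents (band 0–9 + band 50+) = 6461 + 12898 = 19359; working-age = 31930; ratio = 19359/31930 × 100 = 60.6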